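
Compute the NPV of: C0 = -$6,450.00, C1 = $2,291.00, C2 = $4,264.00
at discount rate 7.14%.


Formula: NPV = C0 + C1/(1+r) + C2/(1+r)^2
Discount C1: $2,291.00 / (1 + 0.0714) = $2,138.32
Discount C2: $4,264.00 / (1 + 0.0714)^2 = $3,714.62
NPV = -$6,450.00 + $2,138.32 + $3,714.62 = -$597.06

-$597.06


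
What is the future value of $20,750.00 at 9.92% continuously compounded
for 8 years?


Formula: FV = P * e^(r*t)
Exponent: r*t = 0.0992 * 8 = 0.7936
e^(0.7936) = 2.211343
FV = $20,750.00 * 2.211343 = $45,885.37

$45,885.37


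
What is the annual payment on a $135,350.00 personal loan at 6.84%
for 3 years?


Formula: PMT = PV * r / (1 - (1+r)^(-n))
Denominator: 1 - (1 + 0.0684)^(-3) = 0.180029
Numerator: $135,350.00 * 0.0684 = 9257.94
PMT = 9257.94 / 0.180029 = $51,424.64

$51,424.64


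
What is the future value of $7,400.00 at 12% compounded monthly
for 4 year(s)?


Formula: FV = P * (1 + r/m)^(m*t)
Period rate: r/m = 0.12 / 12 = 0.01
Total periods: m*t = 12 * 4 = 48
Growth factor: (1 + 0.01)^48 = 1.612226
FV = $7,400.00 * 1.612226 = $11,930.47

$11,930.47


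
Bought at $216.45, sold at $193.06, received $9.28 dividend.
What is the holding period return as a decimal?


Formula: HPR = (P1 - P0 + D) / P0
Gain: $193.06 - $216.45 + $9.28 = -$14.11
HPR = -$14.11 / $216.45 = -0.0652

-0.0652


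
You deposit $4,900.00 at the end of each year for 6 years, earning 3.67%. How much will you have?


Formula: FV = PMT * ((1+r)^n - 1) / r
Growth factor: (1 + 0.0367)^6 = 1.24142
Numerator: 1.24142 - 1 = 0.24142
FV = $4,900.00 * 0.24142 / 0.0367 = $32,233.13

$32,233.13


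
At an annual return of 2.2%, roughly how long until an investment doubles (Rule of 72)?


Formula: Years ≈ 72 / r
Substituting: Years ≈ 72 / 2.2
Years ≈ 32.7

32.7 years


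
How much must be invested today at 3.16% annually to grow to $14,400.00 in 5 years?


Formula: PV = FV / (1 + r)^n
Substituting: PV = $14,400.00 / (1 + 0.0316)^5
Discount factor: (1.0316)^5 = 1.168306
PV = $14,400.00 / 1.168306 = $12,325.54

$12,325.54


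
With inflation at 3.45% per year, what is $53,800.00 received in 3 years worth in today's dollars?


Formula: Real value = nominal / (1 + inflation)^years
Price level: (1 + 0.0345)^3 = 1.107112
Real value = $53,800.00 / 1.107112 = $48,594.91

$48,594.91


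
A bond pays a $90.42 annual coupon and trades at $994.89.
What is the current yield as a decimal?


Formula: Current yield = annual coupon / price
Substituting: CY = $90.42 / $994.89
CY = 0.090884

0.090884


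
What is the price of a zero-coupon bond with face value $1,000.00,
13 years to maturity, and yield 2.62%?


Formula: Price = FV / (1 + r)^n
Substituting: Price = $1,000.00 / (1 + 0.0262)^13
Discount factor: (1.0262)^13 = 1.399639
Price = $1,000.00 / 1.399639 = $714.47

$714.47


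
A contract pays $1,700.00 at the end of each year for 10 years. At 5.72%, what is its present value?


Formula: PV = PMT * (1 - (1+r)^(-n)) / r
Discount factor: (1 + 0.0572)^(-10) = 0.573361
Bracket: 1 - 0.573361 = 0.426639
PV = $1,700.00 * 0.426639 / 0.0572 = $12,679.82

$12,679.82


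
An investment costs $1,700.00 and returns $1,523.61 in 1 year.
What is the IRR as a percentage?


Formula: IRR = C1/C0 - 1
Substituting: IRR = $1,523.61 / $1,700.00 - 1
Ratio: 0.896241 - 1 = -0.103759
IRR = -10.3759%

-10.3759%


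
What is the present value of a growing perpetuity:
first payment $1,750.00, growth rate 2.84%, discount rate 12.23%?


Formula: PV = C / (r - g)
Spread: r - g = 0.1223 - 0.0284 = 0.0939
Substituting: PV = $1,750.00 / 0.0939
PV = $18,636.85

$18,636.85


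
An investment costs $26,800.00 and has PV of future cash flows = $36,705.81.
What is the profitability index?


Formula: PI = PV(cash flows) / initial investment
Substituting: PI = $36,705.81 / $26,800.00
PI = 1.3696

1.3696


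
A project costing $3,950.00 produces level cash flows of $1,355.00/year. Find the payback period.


Formula: Payback = investment / annual cash flow
Substituting: Payback = $3,950.00 / $1,355.00
Payback = 2.9151 years

2.9151 years


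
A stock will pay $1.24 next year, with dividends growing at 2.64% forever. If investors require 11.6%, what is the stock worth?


Formula: P = D1 / (r - g)
Spread: r - g = 0.116 - 0.0264 = 0.0896
Substituting: P = $1.24 / 0.0896
P = $13.84

$13.84


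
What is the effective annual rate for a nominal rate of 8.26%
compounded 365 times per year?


Formula: EAR = (1 + r/m)^m - 1
Period rate: r/m = 0.0826 / 365 = 0.000226
Compounding: (1 + 0.000226)^365 = 1.086097
EAR = 1.086097 - 1 = 0.086097

0.086097


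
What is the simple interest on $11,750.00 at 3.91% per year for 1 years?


Formula: I = P * r * t
Substituting: I = $11,750.00 * 0.0391 * 1
Step: I = $11,750.00 * 0.0391
I = $459.43

$459.43


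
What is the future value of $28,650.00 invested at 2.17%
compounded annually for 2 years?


Formula: FV = P * (1 + r)^n
Substituting: FV = $28,650.00 * (1 + 0.0217)^2
Growth factor: (1.0217)^2 = 1.043871
FV = $28,650.00 * 1.043871 = $29,906.90

$29,906.90


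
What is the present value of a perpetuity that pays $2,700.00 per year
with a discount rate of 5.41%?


Formula: PV = C / r
Substituting: PV = $2,700.00 / 0.0541
PV = $49,907.58

$49,907.58


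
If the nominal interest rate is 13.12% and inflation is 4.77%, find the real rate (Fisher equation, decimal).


Formula: (1 + r_real) = (1 + r_nom) / (1 + inflation)
Substituting: (1 + r_real) = 1.1312 / 1.0477
(1 + r_real) = 1.079698
r_real = 1.079698 - 1 = 0.079698

0.079698


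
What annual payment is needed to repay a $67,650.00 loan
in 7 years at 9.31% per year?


Formula: PMT = PV * r / (1 - (1+r)^(-n))
Denominator: 1 - (1 + 0.0931)^(-7) = 0.463733
Numerator: $67,650.00 * 0.0931 = 6298.215
PMT = 6298.215 / 0.463733 = $13,581.54

$13,581.54


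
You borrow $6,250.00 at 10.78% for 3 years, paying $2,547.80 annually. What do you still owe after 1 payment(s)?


Formula: Balance = PV*(1+r)^k - PMT*((1+r)^k - 1)/r
Growth: (1 + 0.1078)^1 = 1.1078
Accumulated factor: ((1+r)^k - 1)/r = 1.0
Balance = $6,250.00 * 1.1078 - $2,547.80 * 1.0
Balance = $4,375.95

$4,375.95


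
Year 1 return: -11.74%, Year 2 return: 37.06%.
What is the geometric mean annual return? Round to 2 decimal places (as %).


Formula: Geometric mean = ((1+r1)*(1+r2))^(1/2) - 1
Product: (1 + -0.1174) * (1 + 0.3706) = 0.8826 * 1.3706 = 1.209692
Square root: 1.209692^0.5 = 1.09986
Geometric mean = 1.09986 - 1 = 0.09986
As percentage: 9.99%

9.99%


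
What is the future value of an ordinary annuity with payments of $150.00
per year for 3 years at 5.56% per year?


Formula: FV = PMT * ((1+r)^n - 1) / r
Growth factor: (1 + 0.0556)^3 = 1.176246
Numerator: 1.176246 - 1 = 0.176246
FV = $150.00 * 0.176246 / 0.0556 = $475.48

$475.48


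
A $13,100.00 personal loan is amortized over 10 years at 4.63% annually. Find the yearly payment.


Formula: PMT = PV * r / (1 - (1+r)^(-n))
Denominator: 1 - (1 + 0.0463)^(-10) = 0.364028
Numerator: $13,100.00 * 0.0463 = 606.53
PMT = 606.53 / 0.364028 = $1,666.16

$1,666.16


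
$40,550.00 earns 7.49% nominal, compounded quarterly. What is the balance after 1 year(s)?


Formula: FV = P * (1 + r/m)^(m*t)
Period rate: r/m = 0.0749 / 4 = 0.018725
Total periods: m*t = 4 * 1 = 4
Growth factor: (1 + 0.018725)^4 = 1.07703
FV = $40,550.00 * 1.07703 = $43,673.57

$43,673.57


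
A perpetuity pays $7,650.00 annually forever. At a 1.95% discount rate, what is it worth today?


Formula: PV = C / r
Substituting: PV = $7,650.00 / 0.0195
PV = $392,307.69

$392,307.69


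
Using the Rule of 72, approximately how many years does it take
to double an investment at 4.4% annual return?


Formula: Years ≈ 72 / r
Substituting: Years ≈ 72 / 4.4
Years ≈ 16.4

16.4 years


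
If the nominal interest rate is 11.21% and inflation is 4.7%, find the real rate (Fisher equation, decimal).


Formula: (1 + r_real) = (1 + r_nom) / (1 + inflation)
Substituting: (1 + r_real) = 1.1121 / 1.047
(1 + r_real) = 1.062178
r_real = 1.062178 - 1 = 0.062178

0.062178


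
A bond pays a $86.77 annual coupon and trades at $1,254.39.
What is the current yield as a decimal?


Formula: Current yield = annual coupon / price
Substituting: CY = $86.77 / $1,254.39
CY = 0.069173

0.069173


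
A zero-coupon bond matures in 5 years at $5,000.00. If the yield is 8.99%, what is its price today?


Formula: Price = FV / (1 + r)^n
Substituting: Price = $5,000.00 / (1 + 0.0899)^5
Discount factor: (1.0899)^5 = 1.537918
Price = $5,000.00 / 1.537918 = $3,251.15

$3,251.15


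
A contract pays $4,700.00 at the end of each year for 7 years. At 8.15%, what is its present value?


Formula: PV = PMT * (1 - (1+r)^(-n)) / r
Discount factor: (1 + 0.0815)^(-7) = 0.577849
Bracket: 1 - 0.577849 = 0.422151
PV = $4,700.00 * 0.422151 / 0.0815 = $24,344.91

$24,344.91


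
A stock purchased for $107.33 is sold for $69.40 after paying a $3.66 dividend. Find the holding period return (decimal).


Formula: HPR = (P1 - P0 + D) / P0
Gain: $69.40 - $107.33 + $3.66 = -$34.27
HPR = -$34.27 / $107.33 = -0.3193

-0.3193


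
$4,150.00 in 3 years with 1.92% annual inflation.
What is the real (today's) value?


Formula: Real value = nominal / (1 + inflation)^years
Price level: (1 + 0.0192)^3 = 1.058713
Real value = $4,150.00 / 1.058713 = $3,919.85

$3,919.85


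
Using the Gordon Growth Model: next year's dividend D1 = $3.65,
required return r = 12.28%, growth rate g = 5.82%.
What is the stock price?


Formula: P = D1 / (r - g)
Spread: r - g = 0.1228 - 0.0582 = 0.0646
Substituting: P = $3.65 / 0.0646
P = $56.50

$56.50


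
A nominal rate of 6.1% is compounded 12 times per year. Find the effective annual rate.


Formula: EAR = (1 + r/m)^m - 1
Period rate: r/m = 0.061 / 12 = 0.005083
Compounding: (1 + 0.005083)^12 = 1.062735
EAR = 1.062735 - 1 = 0.062735

0.062735


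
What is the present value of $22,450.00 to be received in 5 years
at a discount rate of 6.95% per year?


Formula: PV = FV / (1 + r)^n
Substituting: PV = $22,450.00 / (1 + 0.0695)^5
Discount factor: (1.0695)^5 = 1.399278
PV = $22,450.00 / 1.399278 = $16,043.99

$16,043.99


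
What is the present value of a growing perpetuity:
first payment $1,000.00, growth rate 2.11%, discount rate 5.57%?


Formula: PV = C / (r - g)
Spread: r - g = 0.0557 - 0.0211 = 0.0346
Substituting: PV = $1,000.00 / 0.0346
PV = $28,901.73

$28,901.73


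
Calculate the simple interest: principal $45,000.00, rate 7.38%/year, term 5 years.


Formula: I = P * r * t
Substituting: I = $45,000.00 * 0.0738 * 5
Step: I = $45,000.00 * 0.369
I = $16,605.00

$16,605.00


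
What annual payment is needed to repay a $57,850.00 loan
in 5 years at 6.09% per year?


Formula: PMT = PV * r / (1 - (1+r)^(-n))
Denominator: 1 - (1 + 0.0609)^(-5) = 0.255906
Numerator: $57,850.00 * 0.0609 = 3523.065
PMT = 3523.065 / 0.255906 = $13,767.02

$13,767.02


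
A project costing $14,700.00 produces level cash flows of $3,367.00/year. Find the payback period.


Formula: Payback = investment / annual cash flow
Substituting: Payback = $14,700.00 / $3,367.00
Payback = 4.3659 years

4.3659 years


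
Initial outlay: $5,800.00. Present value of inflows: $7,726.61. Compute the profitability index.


Formula: PI = PV(cash flows) / initial investment
Substituting: PI = $7,726.61 / $5,800.00
PI = 1.3322

1.3322


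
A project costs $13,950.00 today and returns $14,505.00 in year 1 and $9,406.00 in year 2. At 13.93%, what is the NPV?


Formula: NPV = C0 + C1/(1+r) + C2/(1+r)^2
Discount C1: $14,505.00 / (1 + 0.1393) = $12,731.50
Discount C2: $9,406.00 / (1 + 0.1393)^2 = $7,246.51
NPV = -$13,950.00 + $12,731.50 + $7,246.51 = $6,028.01

$6,028.01


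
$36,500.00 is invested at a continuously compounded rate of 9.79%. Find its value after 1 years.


Formula: FV = P * e^(r*t)
Exponent: r*t = 0.0979 * 1 = 0.0979
e^(0.0979) = 1.102852
FV = $36,500.00 * 1.102852 = $40,254.12

$40,254.12


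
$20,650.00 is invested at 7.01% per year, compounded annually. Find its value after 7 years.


Formula: FV = P * (1 + r)^n
Substituting: FV = $20,650.00 * (1 + 0.0701)^7
Growth factor: (1.0701)^7 = 1.606832
FV = $20,650.00 * 1.606832 = $33,181.09

$33,181.09


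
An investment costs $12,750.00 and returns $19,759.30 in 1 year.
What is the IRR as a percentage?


Formula: IRR = C1/C0 - 1
Substituting: IRR = $19,759.30 / $12,750.00 - 1
Ratio: 1.549749 - 1 = 0.549749
IRR = 54.9749%

54.9749%


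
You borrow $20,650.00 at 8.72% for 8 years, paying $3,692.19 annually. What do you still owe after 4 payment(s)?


Formula: Balance = PV*(1+r)^k - PMT*((1+r)^k - 1)/r
Growth: (1 + 0.0872)^4 = 1.397133
Accumulated factor: ((1+r)^k - 1)/r = 4.554278
Balance = $20,650.00 * 1.397133 - $3,692.19 * 4.554278
Balance = $12,035.54

$12,035.54


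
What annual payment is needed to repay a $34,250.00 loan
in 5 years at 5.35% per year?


Formula: PMT = PV * r / (1 - (1+r)^(-n))
Denominator: 1 - (1 + 0.0535)^(-5) = 0.229403
Numerator: $34,250.00 * 0.0535 = 1832.375
PMT = 1832.375 / 0.229403 = $7,987.58

$7,987.58


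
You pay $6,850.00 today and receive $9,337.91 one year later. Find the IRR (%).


Formula: IRR = C1/C0 - 1
Substituting: IRR = $9,337.91 / $6,850.00 - 1
Ratio: 1.363199 - 1 = 0.363199
IRR = 36.3199%

36.3199%


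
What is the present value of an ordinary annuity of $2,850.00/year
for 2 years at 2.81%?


Formula: PV = PMT * (1 - (1+r)^(-n)) / r
Discount factor: (1 + 0.0281)^(-2) = 0.946083
Bracket: 1 - 0.946083 = 0.053917
PV = $2,850.00 * 0.053917 / 0.0281 = $5,468.44

$5,468.44


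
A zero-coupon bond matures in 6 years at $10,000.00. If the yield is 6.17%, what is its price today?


Formula: Price = FV / (1 + r)^n
Substituting: Price = $10,000.00 / (1 + 0.0617)^6
Discount factor: (1.0617)^6 = 1.432224
Price = $10,000.00 / 1.432224 = $6,982.15

$6,982.15


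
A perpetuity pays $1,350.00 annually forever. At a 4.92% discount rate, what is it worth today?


Formula: PV = C / r
Substituting: PV = $1,350.00 / 0.0492
PV = $27,439.02

$27,439.02


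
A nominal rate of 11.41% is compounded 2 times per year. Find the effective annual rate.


Formula: EAR = (1 + r/m)^m - 1
Period rate: r/m = 0.1141 / 2 = 0.05705
Compounding: (1 + 0.05705)^2 = 1.117355
EAR = 1.117355 - 1 = 0.117355

0.117355


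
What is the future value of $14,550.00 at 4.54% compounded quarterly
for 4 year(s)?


Formula: FV = P * (1 + r/m)^(m*t)
Period rate: r/m = 0.0454 / 4 = 0.01135
Total periods: m*t = 4 * 4 = 16
Growth factor: (1 + 0.01135)^16 = 1.197909
FV = $14,550.00 * 1.197909 = $17,429.57

$17,429.57


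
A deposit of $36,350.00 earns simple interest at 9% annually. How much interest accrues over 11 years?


Formula: I = P * r * t
Substituting: I = $36,350.00 * 0.09 * 11
Step: I = $36,350.00 * 0.99
I = $35,986.50

$35,986.50


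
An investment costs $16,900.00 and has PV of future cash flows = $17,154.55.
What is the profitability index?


Formula: PI = PV(cash flows) / initial investment
Substituting: PI = $17,154.55 / $16,900.00
PI = 1.0151

1.0151


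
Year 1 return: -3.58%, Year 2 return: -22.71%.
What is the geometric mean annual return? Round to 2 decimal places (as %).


Formula: Geometric mean = ((1+r1)*(1+r2))^(1/2) - 1
Product: (1 + -0.0358) * (1 + -0.2271) = 0.9642 * 0.7729 = 0.74523
Square root: 0.74523^0.5 = 0.863267
Geometric mean = 0.863267 - 1 = -0.136733
As percentage: -13.67%

-13.67%


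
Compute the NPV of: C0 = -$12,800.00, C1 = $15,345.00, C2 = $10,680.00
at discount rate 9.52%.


Formula: NPV = C0 + C1/(1+r) + C2/(1+r)^2
Discount C1: $15,345.00 / (1 + 0.0952) = $14,011.14
Discount C2: $10,680.00 / (1 + 0.0952)^2 = $8,903.98
NPV = -$12,800.00 + $14,011.14 + $8,903.98 = $10,115.12

$10,115.12


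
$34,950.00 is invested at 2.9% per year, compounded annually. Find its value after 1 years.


Formula: FV = P * (1 + r)^n
Substituting: FV = $34,950.00 * (1 + 0.029)^1
Growth factor: (1.029)^1 = 1.029
FV = $34,950.00 * 1.029 = $35,963.55

$35,963.55


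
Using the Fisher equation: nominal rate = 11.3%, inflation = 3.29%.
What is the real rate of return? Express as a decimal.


Formula: (1 + r_real) = (1 + r_nom) / (1 + inflation)
Substituting: (1 + r_real) = 1.113 / 1.0329
(1 + r_real) = 1.077549
r_real = 1.077549 - 1 = 0.077549

0.077549


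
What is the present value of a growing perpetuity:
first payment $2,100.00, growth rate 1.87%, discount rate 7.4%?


Formula: PV = C / (r - g)
Spread: r - g = 0.074 - 0.0187 = 0.0553
Substituting: PV = $2,100.00 / 0.0553
PV = $37,974.68

$37,974.68


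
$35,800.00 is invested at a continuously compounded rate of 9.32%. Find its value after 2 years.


Formula: FV = P * e^(r*t)
Exponent: r*t = 0.0932 * 2 = 0.1864
e^(0.1864) = 1.204904
FV = $35,800.00 * 1.204904 = $43,135.57

$43,135.57


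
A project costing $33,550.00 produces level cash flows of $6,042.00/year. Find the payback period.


Formula: Payback = investment / annual cash flow
Substituting: Payback = $33,550.00 / $6,042.00
Payback = 5.5528 years

5.5528 years


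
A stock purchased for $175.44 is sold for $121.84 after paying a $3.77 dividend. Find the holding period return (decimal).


Formula: HPR = (P1 - P0 + D) / P0
Gain: $121.84 - $175.44 + $3.77 = -$49.83
HPR = -$49.83 / $175.44 = -0.284

-0.284


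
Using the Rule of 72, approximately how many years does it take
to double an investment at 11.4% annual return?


Formula: Years ≈ 72 / r
Substituting: Years ≈ 72 / 11.4
Years ≈ 6.3

6.3 years


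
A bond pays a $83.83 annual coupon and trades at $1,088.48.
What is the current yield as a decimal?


Formula: Current yield = annual coupon / price
Substituting: CY = $83.83 / $1,088.48
CY = 0.077016

0.077016


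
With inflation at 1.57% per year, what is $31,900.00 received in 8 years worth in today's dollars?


Formula: Real value = nominal / (1 + inflation)^years
Price level: (1 + 0.0157)^8 = 1.132723
Real value = $31,900.00 / 1.132723 = $28,162.23

$28,162.23


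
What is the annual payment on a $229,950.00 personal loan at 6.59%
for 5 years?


Formula: PMT = PV * r / (1 - (1+r)^(-n))
Denominator: 1 - (1 + 0.0659)^(-5) = 0.273195
Numerator: $229,950.00 * 0.0659 = 15153.705
PMT = 15153.705 / 0.273195 = $55,468.38

$55,468.38


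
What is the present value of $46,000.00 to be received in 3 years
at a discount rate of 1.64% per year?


Formula: PV = FV / (1 + r)^n
Substituting: PV = $46,000.00 / (1 + 0.0164)^3
Discount factor: (1.0164)^3 = 1.050011
PV = $46,000.00 / 1.050011 = $43,809.05

$43,809.05


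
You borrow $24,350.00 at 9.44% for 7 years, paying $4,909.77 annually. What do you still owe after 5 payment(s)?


Formula: Balance = PV*(1+r)^k - PMT*((1+r)^k - 1)/r
Growth: (1 + 0.0944)^5 = 1.56993
Accumulated factor: ((1+r)^k - 1)/r = 6.037399
Balance = $24,350.00 * 1.56993 - $4,909.77 * 6.037399
Balance = $8,585.57

$8,585.57


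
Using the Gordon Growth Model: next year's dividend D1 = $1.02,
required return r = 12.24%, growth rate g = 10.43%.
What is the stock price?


Formula: P = D1 / (r - g)
Spread: r - g = 0.1224 - 0.1043 = 0.0181
Substituting: P = $1.02 / 0.0181
P = $56.35

$56.35


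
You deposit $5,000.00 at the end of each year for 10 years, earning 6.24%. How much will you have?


Formula: FV = PMT * ((1+r)^n - 1) / r
Growth factor: (1 + 0.0624)^10 = 1.831811
Numerator: 1.831811 - 1 = 0.831811
FV = $5,000.00 * 0.831811 / 0.0624 = $66,651.51

$66,651.51


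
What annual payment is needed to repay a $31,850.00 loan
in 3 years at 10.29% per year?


Formula: PMT = PV * r / (1 - (1+r)^(-n))
Denominator: 1 - (1 + 0.1029)^(-3) = 0.254596
Numerator: $31,850.00 * 0.1029 = 3277.365
PMT = 3277.365 / 0.254596 = $12,872.80

$12,872.80


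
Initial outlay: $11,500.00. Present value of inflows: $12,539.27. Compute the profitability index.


Formula: PI = PV(cash flows) / initial investment
Substituting: PI = $12,539.27 / $11,500.00
PI = 1.0904

1.0904


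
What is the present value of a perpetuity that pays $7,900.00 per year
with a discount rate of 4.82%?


Formula: PV = C / r
Substituting: PV = $7,900.00 / 0.0482
PV = $163,900.41

$163,900.41


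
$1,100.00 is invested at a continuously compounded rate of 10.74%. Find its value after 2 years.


Formula: FV = P * e^(r*t)
Exponent: r*t = 0.1074 * 2 = 0.2148
e^(0.2148) = 1.239614
FV = $1,100.00 * 1.239614 = $1,363.58

$1,363.58


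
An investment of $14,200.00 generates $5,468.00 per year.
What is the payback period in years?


Formula: Payback = investment / annual cash flow
Substituting: Payback = $14,200.00 / $5,468.00
Payback = 2.5969 years

2.5969 years


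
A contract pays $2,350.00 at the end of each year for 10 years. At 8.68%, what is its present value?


Formula: PV = PMT * (1 - (1+r)^(-n)) / r
Discount factor: (1 + 0.0868)^(-10) = 0.435014
Bracket: 1 - 0.435014 = 0.564986
PV = $2,350.00 * 0.564986 / 0.0868 = $15,296.27

$15,296.27


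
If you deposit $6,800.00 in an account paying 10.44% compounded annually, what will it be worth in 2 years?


Formula: FV = P * (1 + r)^n
Substituting: FV = $6,800.00 * (1 + 0.1044)^2
Growth factor: (1.1044)^2 = 1.219699
FV = $6,800.00 * 1.219699 = $8,293.96

$8,293.96


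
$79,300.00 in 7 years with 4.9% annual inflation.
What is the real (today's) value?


Formula: Real value = nominal / (1 + inflation)^years
Price level: (1 + 0.049)^7 = 1.397747
Real value = $79,300.00 / 1.397747 = $56,734.18

$56,734.18


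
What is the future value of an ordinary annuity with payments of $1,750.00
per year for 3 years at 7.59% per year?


Formula: FV = PMT * ((1+r)^n - 1) / r
Growth factor: (1 + 0.0759)^3 = 1.24542
Numerator: 1.24542 - 1 = 0.24542
FV = $1,750.00 * 0.24542 / 0.0759 = $5,658.56

$5,658.56


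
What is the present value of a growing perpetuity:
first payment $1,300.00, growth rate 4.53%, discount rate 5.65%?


Formula: PV = C / (r - g)
Spread: r - g = 0.0565 - 0.0453 = 0.0112
Substituting: PV = $1,300.00 / 0.0112
PV = $116,071.43

$116,071.43


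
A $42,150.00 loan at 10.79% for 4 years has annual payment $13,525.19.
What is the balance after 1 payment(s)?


Formula: Balance = PV*(1+r)^k - PMT*((1+r)^k - 1)/r
Growth: (1 + 0.1079)^1 = 1.1079
Accumulated factor: ((1+r)^k - 1)/r = 1.0
Balance = $42,150.00 * 1.1079 - $13,525.19 * 1.0
Balance = $33,172.80

$33,172.80


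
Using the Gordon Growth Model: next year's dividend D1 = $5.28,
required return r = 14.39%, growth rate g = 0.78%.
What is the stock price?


Formula: P = D1 / (r - g)
Spread: r - g = 0.1439 - 0.0078 = 0.1361
Substituting: P = $5.28 / 0.1361
P = $38.80

$38.80


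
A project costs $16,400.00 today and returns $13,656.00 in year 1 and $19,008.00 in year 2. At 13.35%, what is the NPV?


Formula: NPV = C0 + C1/(1+r) + C2/(1+r)^2
Discount C1: $13,656.00 / (1 + 0.1335) = $12,047.64
Discount C2: $19,008.00 / (1 + 0.1335)^2 = $14,794.26
NPV = -$16,400.00 + $12,047.64 + $14,794.26 = $10,441.90

$10,441.90


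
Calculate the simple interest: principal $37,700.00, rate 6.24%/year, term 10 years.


Formula: I = P * r * t
Substituting: I = $37,700.00 * 0.0624 * 10
Step: I = $37,700.00 * 0.624
I = $23,524.80

$23,524.80


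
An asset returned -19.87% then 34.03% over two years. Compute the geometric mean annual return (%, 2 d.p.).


Formula: Geometric mean = ((1+r1)*(1+r2))^(1/2) - 1
Product: (1 + -0.1987) * (1 + 0.3403) = 0.8013 * 1.3403 = 1.073982
Square root: 1.073982^0.5 = 1.036331
Geometric mean = 1.036331 - 1 = 0.036331
As percentage: 3.63%

3.63%


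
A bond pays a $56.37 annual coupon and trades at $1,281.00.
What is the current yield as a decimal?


Formula: Current yield = annual coupon / price
Substituting: CY = $56.37 / $1,281.00
CY = 0.044005

0.044005


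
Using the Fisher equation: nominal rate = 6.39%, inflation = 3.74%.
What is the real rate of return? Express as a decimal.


Formula: (1 + r_real) = (1 + r_nom) / (1 + inflation)
Substituting: (1 + r_real) = 1.0639 / 1.0374
(1 + r_real) = 1.025545
r_real = 1.025545 - 1 = 0.025545

0.025545


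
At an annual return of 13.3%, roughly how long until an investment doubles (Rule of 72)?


Formula: Years ≈ 72 / r
Substituting: Years ≈ 72 / 13.3
Years ≈ 5.4

5.4 years


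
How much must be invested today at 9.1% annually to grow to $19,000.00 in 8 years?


Formula: PV = FV / (1 + r)^n
Substituting: PV = $19,000.00 / (1 + 0.091)^8
Discount factor: (1.091)^8 = 2.007234
PV = $19,000.00 / 2.007234 = $9,465.76

$9,465.76


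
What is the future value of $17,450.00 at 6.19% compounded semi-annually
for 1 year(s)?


Formula: FV = P * (1 + r/m)^(m*t)
Period rate: r/m = 0.0619 / 2 = 0.03095
Total periods: m*t = 2 * 1 = 2
Growth factor: (1 + 0.03095)^2 = 1.062858
FV = $17,450.00 * 1.062858 = $18,546.87

$18,546.87


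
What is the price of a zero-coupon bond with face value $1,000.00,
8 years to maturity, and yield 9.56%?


Formula: Price = FV / (1 + r)^n
Substituting: Price = $1,000.00 / (1 + 0.0956)^8
Discount factor: (1.0956)^8 = 2.075947
Price = $1,000.00 / 2.075947 = $481.71

$481.71


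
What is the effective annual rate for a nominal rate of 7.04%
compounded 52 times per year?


Formula: EAR = (1 + r/m)^m - 1
Period rate: r/m = 0.0704 / 52 = 0.001354
Compounding: (1 + 0.001354)^52 = 1.072886
EAR = 1.072886 - 1 = 0.072886

0.072886


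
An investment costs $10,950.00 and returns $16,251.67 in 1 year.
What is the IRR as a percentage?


Formula: IRR = C1/C0 - 1
Substituting: IRR = $16,251.67 / $10,950.00 - 1
Ratio: 1.484171 - 1 = 0.484171
IRR = 48.4171%

48.4171%


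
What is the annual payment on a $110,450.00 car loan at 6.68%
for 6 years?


Formula: PMT = PV * r / (1 - (1+r)^(-n))
Denominator: 1 - (1 + 0.0668)^(-6) = 0.321575
Numerator: $110,450.00 * 0.0668 = 7378.06
PMT = 7378.06 / 0.321575 = $22,943.53

$22,943.53


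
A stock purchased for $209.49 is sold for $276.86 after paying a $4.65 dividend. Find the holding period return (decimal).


Formula: HPR = (P1 - P0 + D) / P0
Gain: $276.86 - $209.49 + $4.65 = $72.02
HPR = $72.02 / $209.49 = 0.3438

0.3438


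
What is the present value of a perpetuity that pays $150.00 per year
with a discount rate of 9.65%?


Formula: PV = C / r
Substituting: PV = $150.00 / 0.0965
PV = $1,554.40

$1,554.40


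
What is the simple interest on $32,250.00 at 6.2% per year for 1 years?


Formula: I = P * r * t
Substituting: I = $32,250.00 * 0.062 * 1
Step: I = $32,250.00 * 0.062
I = $1,999.50

$1,999.50


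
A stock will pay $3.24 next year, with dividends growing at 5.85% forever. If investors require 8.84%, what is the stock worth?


Formula: P = D1 / (r - g)
Spread: r - g = 0.0884 - 0.0585 = 0.0299
Substituting: P = $3.24 / 0.0299
P = $108.36

$108.36


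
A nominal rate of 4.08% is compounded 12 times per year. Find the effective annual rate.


Formula: EAR = (1 + r/m)^m - 1
Period rate: r/m = 0.0408 / 12 = 0.0034
Compounding: (1 + 0.0034)^12 = 1.041572
EAR = 1.041572 - 1 = 0.041572

0.041572


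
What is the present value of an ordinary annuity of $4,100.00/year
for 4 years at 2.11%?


Formula: PV = PMT * (1 - (1+r)^(-n)) / r
Discount factor: (1 + 0.0211)^(-4) = 0.919871
Bracket: 1 - 0.919871 = 0.080129
PV = $4,100.00 * 0.080129 / 0.0211 = $15,570.10

$15,570.10


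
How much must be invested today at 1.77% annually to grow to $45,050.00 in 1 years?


Formula: PV = FV / (1 + r)^n
Substituting: PV = $45,050.00 / (1 + 0.0177)^1
Discount factor: (1.0177)^1 = 1.0177
PV = $45,050.00 / 1.0177 = $44,266.48

$44,266.48


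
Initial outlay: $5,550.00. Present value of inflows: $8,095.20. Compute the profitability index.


Formula: PI = PV(cash flows) / initial investment
Substituting: PI = $8,095.20 / $5,550.00
PI = 1.4586

1.4586


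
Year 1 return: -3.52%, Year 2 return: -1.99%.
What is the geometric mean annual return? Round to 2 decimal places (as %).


Formula: Geometric mean = ((1+r1)*(1+r2))^(1/2) - 1
Product: (1 + -0.0352) * (1 + -0.0199) = 0.9648 * 0.9801 = 0.9456
Square root: 0.9456^0.5 = 0.97242
Geometric mean = 0.97242 - 1 = -0.02758
As percentage: -2.76%

-2.76%


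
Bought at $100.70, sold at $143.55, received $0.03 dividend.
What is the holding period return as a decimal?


Formula: HPR = (P1 - P0 + D) / P0
Gain: $143.55 - $100.70 + $0.03 = $42.88
HPR = $42.88 / $100.70 = 0.4258

0.4258


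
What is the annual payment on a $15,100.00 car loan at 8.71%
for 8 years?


Formula: PMT = PV * r / (1 - (1+r)^(-n))
Denominator: 1 - (1 + 0.0871)^(-8) = 0.487323
Numerator: $15,100.00 * 0.0871 = 1315.21
PMT = 1315.21 / 0.487323 = $2,698.85

$2,698.85


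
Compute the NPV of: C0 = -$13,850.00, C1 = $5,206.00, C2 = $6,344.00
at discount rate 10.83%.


Formula: NPV = C0 + C1/(1+r) + C2/(1+r)^2
Discount C1: $5,206.00 / (1 + 0.1083) = $4,697.28
Discount C2: $6,344.00 / (1 + 0.1083)^2 = $5,164.74
NPV = -$13,850.00 + $4,697.28 + $5,164.74 = -$3,987.98

-$3,987.98


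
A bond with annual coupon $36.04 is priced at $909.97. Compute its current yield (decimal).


Formula: Current yield = annual coupon / price
Substituting: CY = $36.04 / $909.97
CY = 0.039606

0.039606


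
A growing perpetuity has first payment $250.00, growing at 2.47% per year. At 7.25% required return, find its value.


Formula: PV = C / (r - g)
Spread: r - g = 0.0725 - 0.0247 = 0.0478
Substituting: PV = $250.00 / 0.0478
PV = $5,230.13

$5,230.13


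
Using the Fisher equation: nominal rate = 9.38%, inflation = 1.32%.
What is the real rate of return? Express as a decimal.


Formula: (1 + r_real) = (1 + r_nom) / (1 + inflation)
Substituting: (1 + r_real) = 1.0938 / 1.0132
(1 + r_real) = 1.07955
r_real = 1.07955 - 1 = 0.07955

0.07955


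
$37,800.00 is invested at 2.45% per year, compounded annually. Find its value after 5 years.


Formula: FV = P * (1 + r)^n
Substituting: FV = $37,800.00 * (1 + 0.0245)^5
Growth factor: (1.0245)^5 = 1.128651
FV = $37,800.00 * 1.128651 = $42,663.02

$42,663.02


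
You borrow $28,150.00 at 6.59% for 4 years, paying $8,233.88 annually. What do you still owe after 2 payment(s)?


Formula: Balance = PV*(1+r)^k - PMT*((1+r)^k - 1)/r
Growth: (1 + 0.0659)^2 = 1.136143
Accumulated factor: ((1+r)^k - 1)/r = 2.0659
Balance = $28,150.00 * 1.136143 - $8,233.88 * 2.0659
Balance = $14,972.05

$14,972.05


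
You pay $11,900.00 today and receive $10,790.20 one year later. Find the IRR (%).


Formula: IRR = C1/C0 - 1
Substituting: IRR = $10,790.20 / $11,900.00 - 1
Ratio: 0.906739 - 1 = -0.093261
IRR = -9.3261%

-9.3261%


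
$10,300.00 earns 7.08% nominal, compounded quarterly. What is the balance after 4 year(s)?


Formula: FV = P * (1 + r/m)^(m*t)
Period rate: r/m = 0.0708 / 4 = 0.0177
Total periods: m*t = 4 * 4 = 16
Growth factor: (1 + 0.0177)^16 = 1.324087
FV = $10,300.00 * 1.324087 = $13,638.09

$13,638.09


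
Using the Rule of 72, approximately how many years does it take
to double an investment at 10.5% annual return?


Formula: Years ≈ 72 / r
Substituting: Years ≈ 72 / 10.5
Years ≈ 6.9

6.9 years


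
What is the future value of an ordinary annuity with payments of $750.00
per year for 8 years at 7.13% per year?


Formula: FV = PMT * ((1+r)^n - 1) / r
Growth factor: (1 + 0.0713)^8 = 1.734957
Numerator: 1.734957 - 1 = 0.734957
FV = $750.00 * 0.734957 / 0.0713 = $7,730.97

$7,730.97


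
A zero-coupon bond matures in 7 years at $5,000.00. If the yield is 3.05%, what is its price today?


Formula: Price = FV / (1 + r)^n
Substituting: Price = $5,000.00 / (1 + 0.0305)^7
Discount factor: (1.0305)^7 = 1.234059
Price = $5,000.00 / 1.234059 = $4,051.67

$4,051.67


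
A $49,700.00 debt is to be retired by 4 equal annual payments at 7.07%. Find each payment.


Formula: PMT = PV * r / (1 - (1+r)^(-n))
Denominator: 1 - (1 + 0.0707)^(-4) = 0.239098
Numerator: $49,700.00 * 0.0707 = 3513.79
PMT = 3513.79 / 0.239098 = $14,696.03

$14,696.03


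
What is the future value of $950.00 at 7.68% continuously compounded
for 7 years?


Formula: FV = P * e^(r*t)
Exponent: r*t = 0.0768 * 7 = 0.5376
e^(0.5376) = 1.711893
FV = $950.00 * 1.711893 = $1,626.30

$1,626.30


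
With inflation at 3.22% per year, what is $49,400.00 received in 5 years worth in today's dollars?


Formula: Real value = nominal / (1 + inflation)^years
Price level: (1 + 0.0322)^5 = 1.171708
Real value = $49,400.00 / 1.171708 = $42,160.69

$42,160.69


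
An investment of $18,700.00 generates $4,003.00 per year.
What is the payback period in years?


Formula: Payback = investment / annual cash flow
Substituting: Payback = $18,700.00 / $4,003.00
Payback = 4.6715 years

4.6715 years


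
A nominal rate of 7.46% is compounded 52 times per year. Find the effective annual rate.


Formula: EAR = (1 + r/m)^m - 1
Period rate: r/m = 0.0746 / 52 = 0.001435
Compounding: (1 + 0.001435)^52 = 1.077395
EAR = 1.077395 - 1 = 0.077395

0.077395


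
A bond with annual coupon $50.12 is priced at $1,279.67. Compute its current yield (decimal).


Formula: Current yield = annual coupon / price
Substituting: CY = $50.12 / $1,279.67
CY = 0.039166

0.039166


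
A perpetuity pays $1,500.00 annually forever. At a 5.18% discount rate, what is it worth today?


Formula: PV = C / r
Substituting: PV = $1,500.00 / 0.0518
PV = $28,957.53

$28,957.53


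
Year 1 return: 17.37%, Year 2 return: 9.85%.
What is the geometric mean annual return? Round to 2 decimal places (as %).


Formula: Geometric mean = ((1+r1)*(1+r2))^(1/2) - 1
Product: (1 + 0.1737) * (1 + 0.0985) = 1.1737 * 1.0985 = 1.289309
Square root: 1.289309^0.5 = 1.135478
Geometric mean = 1.135478 - 1 = 0.135478
As percentage: 13.55%

13.55%


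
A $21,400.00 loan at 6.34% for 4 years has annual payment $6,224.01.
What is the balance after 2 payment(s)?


Formula: Balance = PV*(1+r)^k - PMT*((1+r)^k - 1)/r
Growth: (1 + 0.0634)^2 = 1.13082
Accumulated factor: ((1+r)^k - 1)/r = 2.0634
Balance = $21,400.00 * 1.13082 - $6,224.01 * 2.0634
Balance = $11,356.92

$11,356.92


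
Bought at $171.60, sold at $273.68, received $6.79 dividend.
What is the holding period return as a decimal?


Formula: HPR = (P1 - P0 + D) / P0
Gain: $273.68 - $171.60 + $6.79 = $108.87
HPR = $108.87 / $171.60 = 0.6344

0.6344


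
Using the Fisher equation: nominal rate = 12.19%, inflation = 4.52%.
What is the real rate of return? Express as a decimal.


Formula: (1 + r_real) = (1 + r_nom) / (1 + inflation)
Substituting: (1 + r_real) = 1.1219 / 1.0452
(1 + r_real) = 1.073383
r_real = 1.073383 - 1 = 0.073383

0.073383


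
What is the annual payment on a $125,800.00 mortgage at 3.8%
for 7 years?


Formula: PMT = PV * r / (1 - (1+r)^(-n))
Denominator: 1 - (1 + 0.038)^(-7) = 0.229773
Numerator: $125,800.00 * 0.038 = 4780.4
PMT = 4780.4 / 0.229773 = $20,804.85

$20,804.85


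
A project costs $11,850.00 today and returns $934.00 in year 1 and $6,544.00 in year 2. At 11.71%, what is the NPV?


Formula: NPV = C0 + C1/(1+r) + C2/(1+r)^2
Discount C1: $934.00 / (1 + 0.1171) = $836.09
Discount C2: $6,544.00 / (1 + 0.1171)^2 = $5,243.96
NPV = -$11,850.00 + $836.09 + $5,243.96 = -$5,769.95

-$5,769.95


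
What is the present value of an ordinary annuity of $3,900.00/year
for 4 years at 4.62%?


Formula: PV = PMT * (1 - (1+r)^(-n)) / r
Discount factor: (1 + 0.0462)^(-4) = 0.834721
Bracket: 1 - 0.834721 = 0.165279
PV = $3,900.00 * 0.165279 / 0.0462 = $13,952.16

$13,952.16


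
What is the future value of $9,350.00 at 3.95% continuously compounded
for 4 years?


Formula: FV = P * e^(r*t)
Exponent: r*t = 0.0395 * 4 = 0.158
e^(0.158) = 1.171166
FV = $9,350.00 * 1.171166 = $10,950.40

$10,950.40


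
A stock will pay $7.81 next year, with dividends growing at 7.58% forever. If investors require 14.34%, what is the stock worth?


Formula: P = D1 / (r - g)
Spread: r - g = 0.1434 - 0.0758 = 0.0676
Substituting: P = $7.81 / 0.0676
P = $115.53

$115.53


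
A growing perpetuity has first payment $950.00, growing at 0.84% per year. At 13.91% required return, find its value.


Formula: PV = C / (r - g)
Spread: r - g = 0.1391 - 0.0084 = 0.1307
Substituting: PV = $950.00 / 0.1307
PV = $7,268.55

$7,268.55


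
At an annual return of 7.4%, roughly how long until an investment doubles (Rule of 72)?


Formula: Years ≈ 72 / r
Substituting: Years ≈ 72 / 7.4
Years ≈ 9.7

9.7 years


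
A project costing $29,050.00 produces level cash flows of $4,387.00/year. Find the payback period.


Formula: Payback = investment / annual cash flow
Substituting: Payback = $29,050.00 / $4,387.00
Payback = 6.6218 years

6.6218 years


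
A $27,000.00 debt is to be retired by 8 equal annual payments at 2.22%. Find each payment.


Formula: PMT = PV * r / (1 - (1+r)^(-n))
Denominator: 1 - (1 + 0.0222)^(-8) = 0.161095
Numerator: $27,000.00 * 0.0222 = 599.4
PMT = 599.4 / 0.161095 = $3,720.79

$3,720.79


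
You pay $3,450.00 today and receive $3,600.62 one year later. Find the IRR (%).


Formula: IRR = C1/C0 - 1
Substituting: IRR = $3,600.62 / $3,450.00 - 1
Ratio: 1.043658 - 1 = 0.043658
IRR = 4.3658%

4.3658%


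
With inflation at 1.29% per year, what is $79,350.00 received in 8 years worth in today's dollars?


Formula: Real value = nominal / (1 + inflation)^years
Price level: (1 + 0.0129)^8 = 1.107982
Real value = $79,350.00 / 1.107982 = $71,616.71

$71,616.71


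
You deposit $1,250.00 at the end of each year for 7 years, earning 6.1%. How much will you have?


Formula: FV = PMT * ((1+r)^n - 1) / r
Growth factor: (1 + 0.061)^7 = 1.513588
Numerator: 1.513588 - 1 = 0.513588
FV = $1,250.00 * 0.513588 / 0.061 = $10,524.35

$10,524.35


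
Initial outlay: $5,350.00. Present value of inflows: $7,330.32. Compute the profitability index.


Formula: PI = PV(cash flows) / initial investment
Substituting: PI = $7,330.32 / $5,350.00
PI = 1.3702

1.3702


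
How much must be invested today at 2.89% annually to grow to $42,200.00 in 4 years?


Formula: PV = FV / (1 + r)^n
Substituting: PV = $42,200.00 / (1 + 0.0289)^4
Discount factor: (1.0289)^4 = 1.120709
PV = $42,200.00 / 1.120709 = $37,654.75

$37,654.75


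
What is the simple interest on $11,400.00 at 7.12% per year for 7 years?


Formula: I = P * r * t
Substituting: I = $11,400.00 * 0.0712 * 7
Step: I = $11,400.00 * 0.4984
I = $5,681.76

$5,681.76


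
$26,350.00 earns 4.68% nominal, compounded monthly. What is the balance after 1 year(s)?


Formula: FV = P * (1 + r/m)^(m*t)
Period rate: r/m = 0.0468 / 12 = 0.0039
Total periods: m*t = 12 * 1 = 12
Growth factor: (1 + 0.0039)^12 = 1.047817
FV = $26,350.00 * 1.047817 = $27,609.98

$27,609.98


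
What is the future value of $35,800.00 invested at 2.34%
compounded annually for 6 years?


Formula: FV = P * (1 + r)^n
Substituting: FV = $35,800.00 * (1 + 0.0234)^6
Growth factor: (1.0234)^6 = 1.148874
FV = $35,800.00 * 1.148874 = $41,129.70

$41,129.70


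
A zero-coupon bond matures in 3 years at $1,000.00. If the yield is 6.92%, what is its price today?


Formula: Price = FV / (1 + r)^n
Substituting: Price = $1,000.00 / (1 + 0.0692)^3
Discount factor: (1.0692)^3 = 1.222297
Price = $1,000.00 / 1.222297 = $818.13

$818.13


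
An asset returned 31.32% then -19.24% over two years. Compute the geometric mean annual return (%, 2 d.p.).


Formula: Geometric mean = ((1+r1)*(1+r2))^(1/2) - 1
Product: (1 + 0.3132) * (1 + -0.1924) = 1.3132 * 0.8076 = 1.06054
Square root: 1.06054^0.5 = 1.029825
Geometric mean = 1.029825 - 1 = 0.029825
As percentage: 2.98%

2.98%


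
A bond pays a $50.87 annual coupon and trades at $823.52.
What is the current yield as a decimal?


Formula: Current yield = annual coupon / price
Substituting: CY = $50.87 / $823.52
CY = 0.061771

0.061771
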